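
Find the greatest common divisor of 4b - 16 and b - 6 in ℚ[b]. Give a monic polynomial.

1

By polynomial division,
  4b - 16 = (4)(b - 6) + (8)
  b - 6 = ((1/8)b - 3/4)(8) + (0)
The last nonzero remainder is the constant 8, so the polynomials are coprime and gcd = 1.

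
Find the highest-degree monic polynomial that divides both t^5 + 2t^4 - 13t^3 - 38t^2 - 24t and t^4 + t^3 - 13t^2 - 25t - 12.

t^3 - 13t - 12

By polynomial division,
  t^5 + 2t^4 - 13t^3 - 38t^2 - 24t = (t + 1)(t^4 + t^3 - 13t^2 - 25t - 12) + (-t^3 + 13t + 12)
  t^4 + t^3 - 13t^2 - 25t - 12 = (-t - 1)(-t^3 + 13t + 12) + (0)
Last nonzero remainder: -t^3 + 13t + 12. Dividing through by -1 gives the monic gcd t^3 - 13t - 12.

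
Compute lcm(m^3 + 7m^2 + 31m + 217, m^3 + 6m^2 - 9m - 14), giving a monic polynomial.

m^5 + 6m^4 + 22m^3 + 172m^2 - 279m - 434

By polynomial division,
  m^3 + 7m^2 + 31m + 217 = (m^3 + 6m^2 - 9m - 14) + (m^2 + 40m + 231)
  m^3 + 6m^2 - 9m - 14 = (m - 34)(m^2 + 40m + 231) + (1120m + 7840)
  m^2 + 40m + 231 = ((1/1120)m + 33/1120)(1120m + 7840) + (0)
Last nonzero remainder: 1120m + 7840. Dividing through by 1120 gives the monic gcd m + 7.
Then lcm(f, g) = f·g / gcd(f, g); expanding and making the result monic gives the answer.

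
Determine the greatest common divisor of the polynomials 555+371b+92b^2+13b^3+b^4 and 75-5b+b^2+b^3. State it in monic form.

By polynomial division,
  b^4+13b^3+92b^2+371b+555 = (b+12)(b^3+b^2-5b+75) + (85b^2+356b-345)
  b^3+b^2-5b+75 = ((1/85)b-271/7225)(85b^2+356b-345) + ((89676/7225)b+89676/1445)
  85b^2+356b-345 = ((614125/89676)b-166175/29892)((89676/7225)b+89676/1445) + (0)
Last nonzero remainder: (89676/7225)b+89676/1445. Dividing through by 89676/7225 gives the monic gcd b+5.

5+b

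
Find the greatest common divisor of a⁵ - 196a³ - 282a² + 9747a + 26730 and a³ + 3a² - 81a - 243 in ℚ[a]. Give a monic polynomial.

a² + 12a + 27

Repeated division with remainder:
  a⁵ - 196a³ - 282a² + 9747a + 26730 = (a² - 3a - 106)(a³ + 3a² - 81a - 243) + (36a² + 432a + 972)
  a³ + 3a² - 81a - 243 = ((1/36)a - 1/4)(36a² + 432a + 972) + (0)
Last nonzero remainder: 36a² + 432a + 972. Dividing through by 36 gives the monic gcd a² + 12a + 27.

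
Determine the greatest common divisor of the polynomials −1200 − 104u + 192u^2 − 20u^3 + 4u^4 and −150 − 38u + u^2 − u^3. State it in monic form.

Repeated division with remainder:
  4u^4 − 20u^3 + 192u^2 − 104u − 1200 = (−4u + 16)(−u^3 + u^2 − 38u − 150) + (24u^2 − 96u + 1200)
  −u^3 + u^2 − 38u − 150 = (−(1/24)u − 1/8)(24u^2 − 96u + 1200) + (0)
Last nonzero remainder: 24u^2 − 96u + 1200. Dividing through by 24 gives the monic gcd u^2 − 4u + 50.

50 − 4u + u^2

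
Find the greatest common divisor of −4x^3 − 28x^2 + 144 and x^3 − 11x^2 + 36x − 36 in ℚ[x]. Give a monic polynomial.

x − 2

Repeated division with remainder:
  −4x^3 − 28x^2 + 144 = (−4)(x^3 − 11x^2 + 36x − 36) + (−72x^2 + 144x)
  x^3 − 11x^2 + 36x − 36 = (−(1/72)x + 1/8)(−72x^2 + 144x) + (18x − 36)
  −72x^2 + 144x = (−4x)(18x − 36) + (0)
Last nonzero remainder: 18x − 36. Dividing through by 18 gives the monic gcd x − 2.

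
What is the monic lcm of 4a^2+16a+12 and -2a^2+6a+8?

Apply the Euclidean algorithm:
  4a^2+16a+12 = (-2)(-2a^2+6a+8) + (28a+28)
  -2a^2+6a+8 = (-(1/14)a+2/7)(28a+28) + (0)
Last nonzero remainder: 28a+28. Dividing through by 28 gives the monic gcd a+1.
Then lcm(f, g) = f·g / gcd(f, g); expanding and making the result monic gives the answer.

a^3-13a-12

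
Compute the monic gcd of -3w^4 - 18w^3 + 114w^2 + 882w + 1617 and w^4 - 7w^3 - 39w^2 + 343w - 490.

By polynomial division,
  -3w^4 - 18w^3 + 114w^2 + 882w + 1617 = (-3)(w^4 - 7w^3 - 39w^2 + 343w - 490) + (-39w^3 - 3w^2 + 1911w + 147)
  w^4 - 7w^3 - 39w^2 + 343w - 490 = (-(1/39)w + 92/507)(-39w^3 - 3w^2 + 1911w + 147) + ((1782/169)w^2 - 87318/169)
  -39w^3 - 3w^2 + 1911w + 147 = (-(2197/594)w - 169/594)((1782/169)w^2 - 87318/169) + (0)
Last nonzero remainder: (1782/169)w^2 - 87318/169. Dividing through by 1782/169 gives the monic gcd w^2 - 49.

w^2 - 49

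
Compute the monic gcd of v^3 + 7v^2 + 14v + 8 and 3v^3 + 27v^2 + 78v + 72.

Repeated division with remainder:
  v^3 + 7v^2 + 14v + 8 = (1/3)(3v^3 + 27v^2 + 78v + 72) + (-2v^2 - 12v - 16)
  3v^3 + 27v^2 + 78v + 72 = (-(3/2)v - 9/2)(-2v^2 - 12v - 16) + (0)
Last nonzero remainder: -2v^2 - 12v - 16. Dividing through by -2 gives the monic gcd v^2 + 6v + 8.

v^2 + 6v + 8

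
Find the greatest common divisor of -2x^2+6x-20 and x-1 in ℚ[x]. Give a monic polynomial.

1

Euclidean algorithm in ℚ[x]:
  -2x^2+6x-20 = (-2x+4)(x-1) + (-16)
  x-1 = (-(1/16)x+1/16)(-16) + (0)
The last nonzero remainder is the constant -16, so the polynomials are coprime and gcd = 1.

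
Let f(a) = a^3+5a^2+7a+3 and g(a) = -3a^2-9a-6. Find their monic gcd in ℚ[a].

a+1

Euclidean algorithm in ℚ[a]:
  a^3+5a^2+7a+3 = (-(1/3)a-2/3)(-3a^2-9a-6) + (-a-1)
  -3a^2-9a-6 = (3a+6)(-a-1) + (0)
Last nonzero remainder: -a-1. Dividing through by -1 gives the monic gcd a+1.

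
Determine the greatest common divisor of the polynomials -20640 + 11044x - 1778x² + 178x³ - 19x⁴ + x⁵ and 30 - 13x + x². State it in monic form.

30 - 13x + x²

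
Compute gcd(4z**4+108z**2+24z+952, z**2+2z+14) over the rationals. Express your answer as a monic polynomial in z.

z**2+2z+14

Euclidean algorithm in ℚ[z]:
  4z**4+108z**2+24z+952 = (4z**2−8z+68)(z**2+2z+14) + (0)
The last nonzero remainder z**2+2z+14 is already monic.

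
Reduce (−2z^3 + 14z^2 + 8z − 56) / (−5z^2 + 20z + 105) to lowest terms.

(2z^2 − 8)/(5z + 15)

By polynomial division,
  −2z^3 + 14z^2 + 8z − 56 = ((2/5)z − 6/5)(−5z^2 + 20z + 105) + (−10z + 70)
  −5z^2 + 20z + 105 = ((1/2)z + 3/2)(−10z + 70) + (0)
Last nonzero remainder: −10z + 70. Dividing through by −10 gives the monic gcd z − 7.
Cancel z − 7 from numerator and denominator to get the reduced form.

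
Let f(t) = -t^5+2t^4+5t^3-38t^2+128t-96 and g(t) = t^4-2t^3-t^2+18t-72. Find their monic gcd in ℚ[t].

Repeated division with remainder:
  -t^5+2t^4+5t^3-38t^2+128t-96 = (-t)(t^4-2t^3-t^2+18t-72) + (4t^3-20t^2+56t-96)
  t^4-2t^3-t^2+18t-72 = ((1/4)t+3/4)(4t^3-20t^2+56t-96) + (0)
Last nonzero remainder: 4t^3-20t^2+56t-96. Dividing through by 4 gives the monic gcd t^3-5t^2+14t-24.

t^3-5t^2+14t-24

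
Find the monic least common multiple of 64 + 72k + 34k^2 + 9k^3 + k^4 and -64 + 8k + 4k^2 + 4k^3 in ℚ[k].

By polynomial division,
  k^4 + 9k^3 + 34k^2 + 72k + 64 = ((1/4)k + 2)(4k^3 + 4k^2 + 8k - 64) + (24k^2 + 72k + 192)
  4k^3 + 4k^2 + 8k - 64 = ((1/6)k - 1/3)(24k^2 + 72k + 192) + (0)
Last nonzero remainder: 24k^2 + 72k + 192. Dividing through by 24 gives the monic gcd k^2 + 3k + 8.
Then lcm(f, g) = f·g / gcd(f, g); expanding and making the result monic gives the answer.

-128 - 80k + 4k^2 + 16k^3 + 7k^4 + k^5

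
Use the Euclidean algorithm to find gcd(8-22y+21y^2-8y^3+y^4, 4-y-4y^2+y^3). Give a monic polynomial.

4-5y+y^2

Apply the Euclidean algorithm:
  y^4-8y^3+21y^2-22y+8 = (y-4)(y^3-4y^2-y+4) + (6y^2-30y+24)
  y^3-4y^2-y+4 = ((1/6)y+1/6)(6y^2-30y+24) + (0)
Last nonzero remainder: 6y^2-30y+24. Dividing through by 6 gives the monic gcd y^2-5y+4.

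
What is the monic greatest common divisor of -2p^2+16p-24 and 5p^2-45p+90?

Repeated division with remainder:
  -2p^2+16p-24 = (-2/5)(5p^2-45p+90) + (-2p+12)
  5p^2-45p+90 = (-(5/2)p+15/2)(-2p+12) + (0)
Last nonzero remainder: -2p+12. Dividing through by -2 gives the monic gcd p-6.

p-6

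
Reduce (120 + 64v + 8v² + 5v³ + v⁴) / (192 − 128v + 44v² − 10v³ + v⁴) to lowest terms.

By polynomial division,
  v⁴ + 5v³ + 8v² + 64v + 120 = (v⁴ − 10v³ + 44v² − 128v + 192) + (15v³ − 36v² + 192v − 72)
  v⁴ − 10v³ + 44v² − 128v + 192 = ((1/15)v − 38/75)(15v³ − 36v² + 192v − 72) + ((324/25)v² − (648/25)v + 3888/25)
  15v³ − 36v² + 192v − 72 = ((125/108)v − 25/54)((324/25)v² − (648/25)v + 3888/25) + (0)
Last nonzero remainder: (324/25)v² − (648/25)v + 3888/25. Dividing through by 324/25 gives the monic gcd v² − 2v + 12.
Cancel v² − 2v + 12 from numerator and denominator to get the reduced form.

(10 + 7v + v²)/(16 − 8v + v²)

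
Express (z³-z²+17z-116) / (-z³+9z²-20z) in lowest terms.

(-z²-3z-29)/(z²-5z)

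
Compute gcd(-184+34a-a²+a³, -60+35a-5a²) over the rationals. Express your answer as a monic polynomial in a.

Apply the Euclidean algorithm:
  a³-a²+34a-184 = (-(1/5)a-6/5)(-5a²+35a-60) + (64a-256)
  -5a²+35a-60 = (-(5/64)a+15/64)(64a-256) + (0)
Last nonzero remainder: 64a-256. Dividing through by 64 gives the monic gcd a-4.

-4+a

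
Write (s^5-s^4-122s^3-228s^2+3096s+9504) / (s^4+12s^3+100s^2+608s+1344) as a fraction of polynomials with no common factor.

By polynomial division,
  s^5-s^4-122s^3-228s^2+3096s+9504 = (s-13)(s^4+12s^3+100s^2+608s+1344) + (-66s^3+464s^2+9656s+26976)
  s^4+12s^3+100s^2+608s+1344 = (-(1/66)s-314/1089)(-66s^3+464s^2+9656s+26976) + ((413920/1089)s^2+(4139200/1089)s+3311360/363)
  -66s^3+464s^2+9656s+26976 = (-(35937/206960)s+306009/103480)((413920/1089)s^2+(4139200/1089)s+3311360/363) + (0)
Last nonzero remainder: (413920/1089)s^2+(4139200/1089)s+3311360/363. Dividing through by 413920/1089 gives the monic gcd s^2+10s+24.
Cancel s^2+10s+24 from numerator and denominator to get the reduced form.

(s^3-11s^2-36s+396)/(s^2+2s+56)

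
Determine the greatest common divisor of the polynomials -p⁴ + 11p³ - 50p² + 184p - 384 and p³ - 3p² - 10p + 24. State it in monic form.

Repeated division with remainder:
  -p⁴ + 11p³ - 50p² + 184p - 384 = (-p + 8)(p³ - 3p² - 10p + 24) + (-36p² + 288p - 576)
  p³ - 3p² - 10p + 24 = (-(1/36)p - 5/36)(-36p² + 288p - 576) + (14p - 56)
  -36p² + 288p - 576 = (-(18/7)p + 72/7)(14p - 56) + (0)
Last nonzero remainder: 14p - 56. Dividing through by 14 gives the monic gcd p - 4.

p - 4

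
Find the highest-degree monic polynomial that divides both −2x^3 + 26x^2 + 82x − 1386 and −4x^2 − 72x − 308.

x + 7

Apply the Euclidean algorithm:
  −2x^3 + 26x^2 + 82x − 1386 = ((1/2)x − 31/2)(−4x^2 − 72x − 308) + (−880x − 6160)
  −4x^2 − 72x − 308 = ((1/220)x + 1/20)(−880x − 6160) + (0)
Last nonzero remainder: −880x − 6160. Dividing through by −880 gives the monic gcd x + 7.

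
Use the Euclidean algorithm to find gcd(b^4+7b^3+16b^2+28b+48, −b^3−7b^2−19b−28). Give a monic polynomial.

Apply the Euclidean algorithm:
  b^4+7b^3+16b^2+28b+48 = (−b)(−b^3−7b^2−19b−28) + (−3b^2+48)
  −b^3−7b^2−19b−28 = ((1/3)b+7/3)(−3b^2+48) + (−35b−140)
  −3b^2+48 = ((3/35)b−12/35)(−35b−140) + (0)
Last nonzero remainder: −35b−140. Dividing through by −35 gives the monic gcd b+4.

b+4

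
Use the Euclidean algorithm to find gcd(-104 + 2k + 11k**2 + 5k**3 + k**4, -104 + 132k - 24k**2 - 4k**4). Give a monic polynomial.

By polynomial division,
  k**4 + 5k**3 + 11k**2 + 2k - 104 = (-1/4)(-4k**4 - 24k**2 + 132k - 104) + (5k**3 + 5k**2 + 35k - 130)
  -4k**4 - 24k**2 + 132k - 104 = (-(4/5)k + 4/5)(5k**3 + 5k**2 + 35k - 130) + (0)
Last nonzero remainder: 5k**3 + 5k**2 + 35k - 130. Dividing through by 5 gives the monic gcd k**3 + k**2 + 7k - 26.

-26 + 7k + k**2 + k**3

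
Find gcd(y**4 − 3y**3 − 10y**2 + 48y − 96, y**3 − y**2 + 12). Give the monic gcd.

Apply the Euclidean algorithm:
  y**4 − 3y**3 − 10y**2 + 48y − 96 = (y − 2)(y**3 − y**2 + 12) + (−12y**2 + 36y − 72)
  y**3 − y**2 + 12 = (−(1/12)y − 1/6)(−12y**2 + 36y − 72) + (0)
Last nonzero remainder: −12y**2 + 36y − 72. Dividing through by −12 gives the monic gcd y**2 − 3y + 6.

y**2 − 3y + 6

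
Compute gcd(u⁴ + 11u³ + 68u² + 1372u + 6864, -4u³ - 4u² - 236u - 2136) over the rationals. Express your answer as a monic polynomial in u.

u + 6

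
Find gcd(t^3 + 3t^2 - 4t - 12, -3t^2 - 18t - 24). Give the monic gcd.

t + 2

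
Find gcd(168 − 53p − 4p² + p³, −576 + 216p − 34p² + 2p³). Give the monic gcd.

Euclidean algorithm in ℚ[p]:
  p³ − 4p² − 53p + 168 = (1/2)(2p³ − 34p² + 216p − 576) + (13p² − 161p + 456)
  2p³ − 34p² + 216p − 576 = ((2/13)p − 120/169)(13p² − 161p + 456) + ((5328/169)p − 42624/169)
  13p² − 161p + 456 = ((2197/5328)p − 3211/1776)((5328/169)p − 42624/169) + (0)
Last nonzero remainder: (5328/169)p − 42624/169. Dividing through by 5328/169 gives the monic gcd p − 8.

−8 + p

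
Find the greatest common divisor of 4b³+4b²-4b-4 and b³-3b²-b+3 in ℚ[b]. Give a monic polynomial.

b²-1

By polynomial division,
  4b³+4b²-4b-4 = (4)(b³-3b²-b+3) + (16b²-16)
  b³-3b²-b+3 = ((1/16)b-3/16)(16b²-16) + (0)
Last nonzero remainder: 16b²-16. Dividing through by 16 gives the monic gcd b²-1.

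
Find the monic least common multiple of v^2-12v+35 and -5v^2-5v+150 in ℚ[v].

v^3-6v^2-37v+210

Euclidean algorithm in ℚ[v]:
  v^2-12v+35 = (-1/5)(-5v^2-5v+150) + (-13v+65)
  -5v^2-5v+150 = ((5/13)v+30/13)(-13v+65) + (0)
Last nonzero remainder: -13v+65. Dividing through by -13 gives the monic gcd v-5.
Then lcm(f, g) = f·g / gcd(f, g); expanding and making the result monic gives the answer.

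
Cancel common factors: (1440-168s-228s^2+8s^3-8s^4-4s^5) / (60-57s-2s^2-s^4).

Euclidean algorithm in ℚ[s]:
  -4s^5-8s^4+8s^3-228s^2-168s+1440 = (4s+8)(-s^4-2s^2-57s+60) + (16s^3+16s^2+48s+960)
  -s^4-2s^2-57s+60 = (-(1/16)s+1/16)(16s^3+16s^2+48s+960) + (0)
Last nonzero remainder: 16s^3+16s^2+48s+960. Dividing through by 16 gives the monic gcd s^3+s^2+3s+60.
Cancel s^3+s^2+3s+60 from numerator and denominator to get the reduced form.

(-24+4s+4s^2)/(-1+s)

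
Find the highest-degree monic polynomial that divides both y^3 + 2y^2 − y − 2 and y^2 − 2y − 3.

y + 1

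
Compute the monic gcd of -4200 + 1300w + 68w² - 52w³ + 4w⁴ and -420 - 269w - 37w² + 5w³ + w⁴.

-35 - 2w + w²

By polynomial division,
  4w⁴ - 52w³ + 68w² + 1300w - 4200 = (4)(w⁴ + 5w³ - 37w² - 269w - 420) + (-72w³ + 216w² + 2376w - 2520)
  w⁴ + 5w³ - 37w² - 269w - 420 = (-(1/72)w - 1/9)(-72w³ + 216w² + 2376w - 2520) + (20w² - 40w - 700)
  -72w³ + 216w² + 2376w - 2520 = (-(18/5)w + 18/5)(20w² - 40w - 700) + (0)
Last nonzero remainder: 20w² - 40w - 700. Dividing through by 20 gives the monic gcd w² - 2w - 35.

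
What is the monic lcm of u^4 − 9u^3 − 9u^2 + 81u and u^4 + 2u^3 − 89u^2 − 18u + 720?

Euclidean algorithm in ℚ[u]:
  u^4 − 9u^3 − 9u^2 + 81u = (u^4 + 2u^3 − 89u^2 − 18u + 720) + (−11u^3 + 80u^2 + 99u − 720)
  u^4 + 2u^3 − 89u^2 − 18u + 720 = (−(1/11)u − 102/121)(−11u^3 + 80u^2 + 99u − 720) + (−(1520/121)u^2 + 13680/121)
  −11u^3 + 80u^2 + 99u − 720 = ((1331/1520)u − 121/19)(−(1520/121)u^2 + 13680/121) + (0)
Last nonzero remainder: −(1520/121)u^2 + 13680/121. Dividing through by −1520/121 gives the monic gcd u^2 − 9.
Then lcm(f, g) = f·g / gcd(f, g); expanding and making the result monic gives the answer.

u^6 − 7u^5 − 107u^4 + 783u^3 + 882u^2 − 6480u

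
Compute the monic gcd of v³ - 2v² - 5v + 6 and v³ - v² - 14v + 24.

v - 3

Apply the Euclidean algorithm:
  v³ - 2v² - 5v + 6 = (v³ - v² - 14v + 24) + (-v² + 9v - 18)
  v³ - v² - 14v + 24 = (-v - 8)(-v² + 9v - 18) + (40v - 120)
  -v² + 9v - 18 = (-(1/40)v + 3/20)(40v - 120) + (0)
Last nonzero remainder: 40v - 120. Dividing through by 40 gives the monic gcd v - 3.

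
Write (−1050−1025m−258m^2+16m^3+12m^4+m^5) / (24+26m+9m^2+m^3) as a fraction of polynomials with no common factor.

Repeated division with remainder:
  m^5+12m^4+16m^3−258m^2−1025m−1050 = (m^2+3m−37)(m^3+9m^2+26m+24) + (−27m^2−135m−162)
  m^3+9m^2+26m+24 = (−(1/27)m−4/27)(−27m^2−135m−162) + (0)
Last nonzero remainder: −27m^2−135m−162. Dividing through by −27 gives the monic gcd m^2+5m+6.
Cancel m^2+5m+6 from numerator and denominator to get the reduced form.

(−175−25m+7m^2+m^3)/(4+m)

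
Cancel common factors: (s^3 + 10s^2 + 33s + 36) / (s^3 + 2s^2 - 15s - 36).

(s + 4)/(s - 4)

Repeated division with remainder:
  s^3 + 10s^2 + 33s + 36 = (s^3 + 2s^2 - 15s - 36) + (8s^2 + 48s + 72)
  s^3 + 2s^2 - 15s - 36 = ((1/8)s - 1/2)(8s^2 + 48s + 72) + (0)
Last nonzero remainder: 8s^2 + 48s + 72. Dividing through by 8 gives the monic gcd s^2 + 6s + 9.
Cancel s^2 + 6s + 9 from numerator and denominator to get the reduced form.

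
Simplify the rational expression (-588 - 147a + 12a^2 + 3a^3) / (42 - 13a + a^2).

Euclidean algorithm in ℚ[a]:
  3a^3 + 12a^2 - 147a - 588 = (3a + 51)(a^2 - 13a + 42) + (390a - 2730)
  a^2 - 13a + 42 = ((1/390)a - 1/65)(390a - 2730) + (0)
Last nonzero remainder: 390a - 2730. Dividing through by 390 gives the monic gcd a - 7.
Cancel a - 7 from numerator and denominator to get the reduced form.

(84 + 33a + 3a^2)/(-6 + a)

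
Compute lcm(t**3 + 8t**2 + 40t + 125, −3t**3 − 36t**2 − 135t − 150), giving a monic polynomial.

t**5 + 15t**4 + 106t**3 + 485t**2 + 1275t + 1250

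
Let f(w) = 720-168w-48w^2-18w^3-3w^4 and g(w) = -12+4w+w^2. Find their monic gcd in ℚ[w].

By polynomial division,
  -3w^4-18w^3-48w^2-168w+720 = (-3w^2-6w-60)(w^2+4w-12) + (0)
The last nonzero remainder w^2+4w-12 is already monic.

-12+4w+w^2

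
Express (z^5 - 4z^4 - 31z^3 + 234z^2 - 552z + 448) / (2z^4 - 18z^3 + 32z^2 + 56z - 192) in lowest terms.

(z^3 + z^2 - 34z + 56)/(2z^2 - 8z - 24)

Apply the Euclidean algorithm:
  z^5 - 4z^4 - 31z^3 + 234z^2 - 552z + 448 = ((1/2)z + 5/2)(2z^4 - 18z^3 + 32z^2 + 56z - 192) + (-2z^3 + 126z^2 - 596z + 928)
  2z^4 - 18z^3 + 32z^2 + 56z - 192 = (-z - 54)(-2z^3 + 126z^2 - 596z + 928) + (6240z^2 - 31200z + 49920)
  -2z^3 + 126z^2 - 596z + 928 = (-(1/3120)z + 29/1560)(6240z^2 - 31200z + 49920) + (0)
Last nonzero remainder: 6240z^2 - 31200z + 49920. Dividing through by 6240 gives the monic gcd z^2 - 5z + 8.
Cancel z^2 - 5z + 8 from numerator and denominator to get the reduced form.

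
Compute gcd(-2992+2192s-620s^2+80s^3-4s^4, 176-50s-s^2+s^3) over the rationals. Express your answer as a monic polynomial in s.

22-9s+s^2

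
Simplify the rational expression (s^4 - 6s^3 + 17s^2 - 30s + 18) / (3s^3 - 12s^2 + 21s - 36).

Repeated division with remainder:
  s^4 - 6s^3 + 17s^2 - 30s + 18 = ((1/3)s - 2/3)(3s^3 - 12s^2 + 21s - 36) + (2s^2 - 4s - 6)
  3s^3 - 12s^2 + 21s - 36 = ((3/2)s - 3)(2s^2 - 4s - 6) + (18s - 54)
  2s^2 - 4s - 6 = ((1/9)s + 1/9)(18s - 54) + (0)
Last nonzero remainder: 18s - 54. Dividing through by 18 gives the monic gcd s - 3.
Cancel s - 3 from numerator and denominator to get the reduced form.

(s^3 - 3s^2 + 8s - 6)/(3s^2 - 3s + 12)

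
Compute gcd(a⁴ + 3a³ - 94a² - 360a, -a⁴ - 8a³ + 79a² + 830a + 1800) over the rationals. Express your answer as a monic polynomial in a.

By polynomial division,
  a⁴ + 3a³ - 94a² - 360a = (-1)(-a⁴ - 8a³ + 79a² + 830a + 1800) + (-5a³ - 15a² + 470a + 1800)
  -a⁴ - 8a³ + 79a² + 830a + 1800 = ((1/5)a + 1)(-5a³ - 15a² + 470a + 1800) + (0)
Last nonzero remainder: -5a³ - 15a² + 470a + 1800. Dividing through by -5 gives the monic gcd a³ + 3a² - 94a - 360.

a³ + 3a² - 94a - 360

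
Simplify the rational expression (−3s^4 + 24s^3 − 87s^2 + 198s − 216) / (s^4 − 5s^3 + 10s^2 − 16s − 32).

(−3s^2 + 18s − 27)/(s^2 − 3s − 4)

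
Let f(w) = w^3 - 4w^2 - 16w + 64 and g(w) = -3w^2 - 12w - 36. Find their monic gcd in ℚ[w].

1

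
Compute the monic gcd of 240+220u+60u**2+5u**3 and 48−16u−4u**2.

Euclidean algorithm in ℚ[u]:
  5u**3+60u**2+220u+240 = (−(5/4)u−10)(−4u**2−16u+48) + (120u+720)
  −4u**2−16u+48 = (−(1/30)u+1/15)(120u+720) + (0)
Last nonzero remainder: 120u+720. Dividing through by 120 gives the monic gcd u+6.

6+u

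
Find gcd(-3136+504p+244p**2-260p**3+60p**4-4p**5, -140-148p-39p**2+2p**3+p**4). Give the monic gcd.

By polynomial division,
  -4p**5+60p**4-260p**3+244p**2+504p-3136 = (-4p+68)(p**4+2p**3-39p**2-148p-140) + (-552p**3+2304p**2+10008p+6384)
  p**4+2p**3-39p**2-148p-140 = (-(1/552)p-71/6348)(-552p**3+2304p**2+10008p+6384) + ((2592/529)p**2-(12960/529)p-36288/529)
  -552p**3+2304p**2+10008p+6384 = (-(12167/108)p-10051/108)((2592/529)p**2-(12960/529)p-36288/529) + (0)
Last nonzero remainder: (2592/529)p**2-(12960/529)p-36288/529. Dividing through by 2592/529 gives the monic gcd p**2-5p-14.

-14-5p+p**2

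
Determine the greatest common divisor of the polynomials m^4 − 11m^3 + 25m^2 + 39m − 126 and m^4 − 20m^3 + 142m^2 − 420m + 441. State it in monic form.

m^3 − 13m^2 + 51m − 63

Repeated division with remainder:
  m^4 − 11m^3 + 25m^2 + 39m − 126 = (m^4 − 20m^3 + 142m^2 − 420m + 441) + (9m^3 − 117m^2 + 459m − 567)
  m^4 − 20m^3 + 142m^2 − 420m + 441 = ((1/9)m − 7/9)(9m^3 − 117m^2 + 459m − 567) + (0)
Last nonzero remainder: 9m^3 − 117m^2 + 459m − 567. Dividing through by 9 gives the monic gcd m^3 − 13m^2 + 51m − 63.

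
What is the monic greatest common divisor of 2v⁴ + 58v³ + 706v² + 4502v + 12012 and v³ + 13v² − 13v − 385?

v² + 18v + 77

Repeated division with remainder:
  2v⁴ + 58v³ + 706v² + 4502v + 12012 = (2v + 32)(v³ + 13v² − 13v − 385) + (316v² + 5688v + 24332)
  v³ + 13v² − 13v − 385 = ((1/316)v − 5/316)(316v² + 5688v + 24332) + (0)
Last nonzero remainder: 316v² + 5688v + 24332. Dividing through by 316 gives the monic gcd v² + 18v + 77.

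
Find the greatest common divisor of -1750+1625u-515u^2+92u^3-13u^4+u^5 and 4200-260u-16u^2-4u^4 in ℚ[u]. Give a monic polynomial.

-175+40u-6u^2+u^3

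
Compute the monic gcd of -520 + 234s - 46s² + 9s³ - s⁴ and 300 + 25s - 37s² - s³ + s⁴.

20 - 9s + s²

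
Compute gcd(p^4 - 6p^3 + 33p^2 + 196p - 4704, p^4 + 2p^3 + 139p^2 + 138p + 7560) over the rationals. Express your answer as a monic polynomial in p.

p^2 - 5p + 84

Apply the Euclidean algorithm:
  p^4 - 6p^3 + 33p^2 + 196p - 4704 = (p^4 + 2p^3 + 139p^2 + 138p + 7560) + (-8p^3 - 106p^2 + 58p - 12264)
  p^4 + 2p^3 + 139p^2 + 138p + 7560 = (-(1/8)p + 45/32)(-8p^3 - 106p^2 + 58p - 12264) + ((4725/16)p^2 - (23625/16)p + 99225/4)
  -8p^3 - 106p^2 + 58p - 12264 = (-(128/4725)p - 2336/4725)((4725/16)p^2 - (23625/16)p + 99225/4) + (0)
Last nonzero remainder: (4725/16)p^2 - (23625/16)p + 99225/4. Dividing through by 4725/16 gives the monic gcd p^2 - 5p + 84.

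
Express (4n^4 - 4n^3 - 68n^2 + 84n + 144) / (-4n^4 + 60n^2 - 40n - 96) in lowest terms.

Repeated division with remainder:
  4n^4 - 4n^3 - 68n^2 + 84n + 144 = (-1)(-4n^4 + 60n^2 - 40n - 96) + (-4n^3 - 8n^2 + 44n + 48)
  -4n^4 + 60n^2 - 40n - 96 = (n - 2)(-4n^3 - 8n^2 + 44n + 48) + (0)
Last nonzero remainder: -4n^3 - 8n^2 + 44n + 48. Dividing through by -4 gives the monic gcd n^3 + 2n^2 - 11n - 12.
Cancel n^3 + 2n^2 - 11n - 12 from numerator and denominator to get the reduced form.

(-n + 3)/(n - 2)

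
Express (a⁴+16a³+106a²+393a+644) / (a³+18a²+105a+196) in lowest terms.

By polynomial division,
  a⁴+16a³+106a²+393a+644 = (a-2)(a³+18a²+105a+196) + (37a²+407a+1036)
  a³+18a²+105a+196 = ((1/37)a+7/37)(37a²+407a+1036) + (0)
Last nonzero remainder: 37a²+407a+1036. Dividing through by 37 gives the monic gcd a²+11a+28.
Cancel a²+11a+28 from numerator and denominator to get the reduced form.

(a²+5a+23)/(a+7)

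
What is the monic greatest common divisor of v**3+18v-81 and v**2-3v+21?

1

Apply the Euclidean algorithm:
  v**3+18v-81 = (v+3)(v**2-3v+21) + (6v-144)
  v**2-3v+21 = ((1/6)v+7/2)(6v-144) + (525)
  6v-144 = ((2/175)v-48/175)(525) + (0)
The last nonzero remainder is the constant 525, so the polynomials are coprime and gcd = 1.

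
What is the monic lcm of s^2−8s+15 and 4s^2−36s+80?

s^3−12s^2+47s−60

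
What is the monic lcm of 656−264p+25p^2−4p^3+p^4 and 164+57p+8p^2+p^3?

Repeated division with remainder:
  p^4−4p^3+25p^2−264p+656 = (p−12)(p^3+8p^2+57p+164) + (64p^2+256p+2624)
  p^3+8p^2+57p+164 = ((1/64)p+1/16)(64p^2+256p+2624) + (0)
Last nonzero remainder: 64p^2+256p+2624. Dividing through by 64 gives the monic gcd p^2+4p+41.
Then lcm(f, g) = f·g / gcd(f, g); expanding and making the result monic gives the answer.

2624−400p−164p^2+9p^3+p^5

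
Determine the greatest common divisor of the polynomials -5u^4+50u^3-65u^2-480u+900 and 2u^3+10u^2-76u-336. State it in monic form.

Apply the Euclidean algorithm:
  -5u^4+50u^3-65u^2-480u+900 = (-(5/2)u+75/2)(2u^3+10u^2-76u-336) + (-630u^2+1530u+13500)
  2u^3+10u^2-76u-336 = (-(1/315)u-52/2205)(-630u^2+1530u+13500) + ((144/49)u-864/49)
  -630u^2+1530u+13500 = (-(1715/8)u-6125/8)((144/49)u-864/49) + (0)
Last nonzero remainder: (144/49)u-864/49. Dividing through by 144/49 gives the monic gcd u-6.

u-6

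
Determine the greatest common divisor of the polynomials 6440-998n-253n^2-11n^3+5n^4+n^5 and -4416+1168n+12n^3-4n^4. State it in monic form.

By polynomial division,
  n^5+5n^4-11n^3-253n^2-998n+6440 = (-(1/4)n-2)(-4n^4+12n^3+1168n-4416) + (13n^3+39n^2+234n-2392)
  -4n^4+12n^3+1168n-4416 = (-(4/13)n+24/13)(13n^3+39n^2+234n-2392) + (0)
Last nonzero remainder: 13n^3+39n^2+234n-2392. Dividing through by 13 gives the monic gcd n^3+3n^2+18n-184.

-184+18n+3n^2+n^3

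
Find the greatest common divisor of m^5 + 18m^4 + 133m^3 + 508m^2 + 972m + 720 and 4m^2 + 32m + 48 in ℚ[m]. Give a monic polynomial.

m^2 + 8m + 12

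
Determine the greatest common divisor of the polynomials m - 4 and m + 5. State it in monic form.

Repeated division with remainder:
  m - 4 = (m + 5) + (-9)
  m + 5 = (-(1/9)m - 5/9)(-9) + (0)
The last nonzero remainder is the constant -9, so the polynomials are coprime and gcd = 1.

1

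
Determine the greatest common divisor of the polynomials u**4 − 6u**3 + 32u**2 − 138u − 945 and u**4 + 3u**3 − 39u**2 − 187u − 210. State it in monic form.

u**2 − 4u − 21

By polynomial division,
  u**4 − 6u**3 + 32u**2 − 138u − 945 = (u**4 + 3u**3 − 39u**2 − 187u − 210) + (−9u**3 + 71u**2 + 49u − 735)
  u**4 + 3u**3 − 39u**2 − 187u − 210 = (−(1/9)u − 98/81)(−9u**3 + 71u**2 + 49u − 735) + ((4240/81)u**2 − (16960/81)u − 29680/27)
  −9u**3 + 71u**2 + 49u − 735 = (−(729/4240)u + 567/848)((4240/81)u**2 − (16960/81)u − 29680/27) + (0)
Last nonzero remainder: (4240/81)u**2 − (16960/81)u − 29680/27. Dividing through by 4240/81 gives the monic gcd u**2 − 4u − 21.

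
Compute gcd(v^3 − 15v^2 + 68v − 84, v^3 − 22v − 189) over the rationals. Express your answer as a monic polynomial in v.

v − 7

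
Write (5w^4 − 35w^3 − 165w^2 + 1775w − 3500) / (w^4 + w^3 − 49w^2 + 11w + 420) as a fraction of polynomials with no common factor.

Euclidean algorithm in ℚ[w]:
  5w^4 − 35w^3 − 165w^2 + 1775w − 3500 = (5)(w^4 + w^3 − 49w^2 + 11w + 420) + (−40w^3 + 80w^2 + 1720w − 5600)
  w^4 + w^3 − 49w^2 + 11w + 420 = (−(1/40)w − 3/40)(−40w^3 + 80w^2 + 1720w − 5600) + (0)
Last nonzero remainder: −40w^3 + 80w^2 + 1720w − 5600. Dividing through by −40 gives the monic gcd w^3 − 2w^2 − 43w + 140.
Cancel w^3 − 2w^2 − 43w + 140 from numerator and denominator to get the reduced form.

(5w − 25)/(w + 3)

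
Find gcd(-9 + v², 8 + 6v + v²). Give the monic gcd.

Apply the Euclidean algorithm:
  v² - 9 = (v² + 6v + 8) + (-6v - 17)
  v² + 6v + 8 = (-(1/6)v - 19/36)(-6v - 17) + (-35/36)
  -6v - 17 = ((216/35)v + 612/35)(-35/36) + (0)
The last nonzero remainder is the constant -35/36, so the polynomials are coprime and gcd = 1.

1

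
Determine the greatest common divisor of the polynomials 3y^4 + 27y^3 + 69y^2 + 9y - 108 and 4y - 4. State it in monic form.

y - 1

Euclidean algorithm in ℚ[y]:
  3y^4 + 27y^3 + 69y^2 + 9y - 108 = ((3/4)y^3 + (15/2)y^2 + (99/4)y + 27)(4y - 4) + (0)
Last nonzero remainder: 4y - 4. Dividing through by 4 gives the monic gcd y - 1.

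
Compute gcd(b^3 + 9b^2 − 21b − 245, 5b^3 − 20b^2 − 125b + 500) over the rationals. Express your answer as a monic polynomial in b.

b − 5

Repeated division with remainder:
  b^3 + 9b^2 − 21b − 245 = (1/5)(5b^3 − 20b^2 − 125b + 500) + (13b^2 + 4b − 345)
  5b^3 − 20b^2 − 125b + 500 = ((5/13)b − 280/169)(13b^2 + 4b − 345) + ((2420/169)b − 12100/169)
  13b^2 + 4b − 345 = ((2197/2420)b + 11661/2420)((2420/169)b − 12100/169) + (0)
Last nonzero remainder: (2420/169)b − 12100/169. Dividing through by 2420/169 gives the monic gcd b − 5.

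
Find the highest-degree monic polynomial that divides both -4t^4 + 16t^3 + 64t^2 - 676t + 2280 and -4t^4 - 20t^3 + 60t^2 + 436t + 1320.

By polynomial division,
  -4t^4 + 16t^3 + 64t^2 - 676t + 2280 = (-4t^4 - 20t^3 + 60t^2 + 436t + 1320) + (36t^3 + 4t^2 - 1112t + 960)
  -4t^4 - 20t^3 + 60t^2 + 436t + 1320 = (-(1/9)t - 44/81)(36t^3 + 4t^2 - 1112t + 960) + (-(4972/81)t^2 - (4972/81)t + 49720/27)
  36t^3 + 4t^2 - 1112t + 960 = (-(729/1243)t + 648/1243)(-(4972/81)t^2 - (4972/81)t + 49720/27) + (0)
Last nonzero remainder: -(4972/81)t^2 - (4972/81)t + 49720/27. Dividing through by -4972/81 gives the monic gcd t^2 + t - 30.

t^2 + t - 30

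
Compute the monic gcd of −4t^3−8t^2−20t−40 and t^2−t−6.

t+2

Repeated division with remainder:
  −4t^3−8t^2−20t−40 = (−4t−12)(t^2−t−6) + (−56t−112)
  t^2−t−6 = (−(1/56)t+3/56)(−56t−112) + (0)
Last nonzero remainder: −56t−112. Dividing through by −56 gives the monic gcd t+2.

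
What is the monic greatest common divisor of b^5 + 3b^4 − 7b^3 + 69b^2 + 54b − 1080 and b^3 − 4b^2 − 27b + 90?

Euclidean algorithm in ℚ[b]:
  b^5 + 3b^4 − 7b^3 + 69b^2 + 54b − 1080 = (b^2 + 7b + 48)(b^3 − 4b^2 − 27b + 90) + (360b^2 + 720b − 5400)
  b^3 − 4b^2 − 27b + 90 = ((1/360)b − 1/60)(360b^2 + 720b − 5400) + (0)
Last nonzero remainder: 360b^2 + 720b − 5400. Dividing through by 360 gives the monic gcd b^2 + 2b − 15.

b^2 + 2b − 15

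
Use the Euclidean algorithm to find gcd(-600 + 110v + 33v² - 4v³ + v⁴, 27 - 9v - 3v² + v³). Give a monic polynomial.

-3 + v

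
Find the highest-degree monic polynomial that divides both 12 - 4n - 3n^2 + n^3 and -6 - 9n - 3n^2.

2 + n

Repeated division with remainder:
  n^3 - 3n^2 - 4n + 12 = (-(1/3)n + 2)(-3n^2 - 9n - 6) + (12n + 24)
  -3n^2 - 9n - 6 = (-(1/4)n - 1/4)(12n + 24) + (0)
Last nonzero remainder: 12n + 24. Dividing through by 12 gives the monic gcd n + 2.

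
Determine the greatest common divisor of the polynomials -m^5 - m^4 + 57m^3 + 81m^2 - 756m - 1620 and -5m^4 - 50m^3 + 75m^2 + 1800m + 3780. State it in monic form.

m^3 + 3m^2 - 36m - 108

By polynomial division,
  -m^5 - m^4 + 57m^3 + 81m^2 - 756m - 1620 = ((1/5)m - 9/5)(-5m^4 - 50m^3 + 75m^2 + 1800m + 3780) + (-48m^3 - 144m^2 + 1728m + 5184)
  -5m^4 - 50m^3 + 75m^2 + 1800m + 3780 = ((5/48)m + 35/48)(-48m^3 - 144m^2 + 1728m + 5184) + (0)
Last nonzero remainder: -48m^3 - 144m^2 + 1728m + 5184. Dividing through by -48 gives the monic gcd m^3 + 3m^2 - 36m - 108.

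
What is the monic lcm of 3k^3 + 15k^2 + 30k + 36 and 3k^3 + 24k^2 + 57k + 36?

k^5 + 10k^4 + 39k^3 + 82k^2 + 100k + 48

Repeated division with remainder:
  3k^3 + 15k^2 + 30k + 36 = (3k^3 + 24k^2 + 57k + 36) + (-9k^2 - 27k)
  3k^3 + 24k^2 + 57k + 36 = (-(1/3)k - 5/3)(-9k^2 - 27k) + (12k + 36)
  -9k^2 - 27k = (-(3/4)k)(12k + 36) + (0)
Last nonzero remainder: 12k + 36. Dividing through by 12 gives the monic gcd k + 3.
Then lcm(f, g) = f·g / gcd(f, g); expanding and making the result monic gives the answer.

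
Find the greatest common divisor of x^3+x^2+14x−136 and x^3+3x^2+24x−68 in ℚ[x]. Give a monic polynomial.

Apply the Euclidean algorithm:
  x^3+x^2+14x−136 = (x^3+3x^2+24x−68) + (−2x^2−10x−68)
  x^3+3x^2+24x−68 = (−(1/2)x+1)(−2x^2−10x−68) + (0)
Last nonzero remainder: −2x^2−10x−68. Dividing through by −2 gives the monic gcd x^2+5x+34.

x^2+5x+34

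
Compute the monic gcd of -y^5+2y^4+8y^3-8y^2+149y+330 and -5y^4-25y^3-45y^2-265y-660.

y^3+y^2+5y+33

By polynomial division,
  -y^5+2y^4+8y^3-8y^2+149y+330 = ((1/5)y-7/5)(-5y^4-25y^3-45y^2-265y-660) + (-18y^3-18y^2-90y-594)
  -5y^4-25y^3-45y^2-265y-660 = ((5/18)y+10/9)(-18y^3-18y^2-90y-594) + (0)
Last nonzero remainder: -18y^3-18y^2-90y-594. Dividing through by -18 gives the monic gcd y^3+y^2+5y+33.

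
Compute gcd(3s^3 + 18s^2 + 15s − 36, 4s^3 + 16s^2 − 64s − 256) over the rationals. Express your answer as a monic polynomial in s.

Repeated division with remainder:
  3s^3 + 18s^2 + 15s − 36 = (3/4)(4s^3 + 16s^2 − 64s − 256) + (6s^2 + 63s + 156)
  4s^3 + 16s^2 − 64s − 256 = ((2/3)s − 13/3)(6s^2 + 63s + 156) + (105s + 420)
  6s^2 + 63s + 156 = ((2/35)s + 13/35)(105s + 420) + (0)
Last nonzero remainder: 105s + 420. Dividing through by 105 gives the monic gcd s + 4.

s + 4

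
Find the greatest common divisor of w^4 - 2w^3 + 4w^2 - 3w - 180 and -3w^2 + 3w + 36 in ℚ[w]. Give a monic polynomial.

By polynomial division,
  w^4 - 2w^3 + 4w^2 - 3w - 180 = (-(1/3)w^2 + (1/3)w - 5)(-3w^2 + 3w + 36) + (0)
Last nonzero remainder: -3w^2 + 3w + 36. Dividing through by -3 gives the monic gcd w^2 - w - 12.

w^2 - w - 12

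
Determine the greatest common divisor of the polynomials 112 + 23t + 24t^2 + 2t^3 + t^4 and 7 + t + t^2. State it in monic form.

By polynomial division,
  t^4 + 2t^3 + 24t^2 + 23t + 112 = (t^2 + t + 16)(t^2 + t + 7) + (0)
The last nonzero remainder t^2 + t + 7 is already monic.

7 + t + t^2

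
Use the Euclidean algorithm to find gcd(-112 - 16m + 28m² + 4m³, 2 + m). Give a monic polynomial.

Euclidean algorithm in ℚ[m]:
  4m³ + 28m² - 16m - 112 = (4m² + 20m - 56)(m + 2) + (0)
The last nonzero remainder m + 2 is already monic.

2 + m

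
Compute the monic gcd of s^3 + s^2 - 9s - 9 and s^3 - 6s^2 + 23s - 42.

s - 3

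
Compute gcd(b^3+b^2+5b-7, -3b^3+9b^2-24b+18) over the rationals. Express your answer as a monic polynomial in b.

b-1

Apply the Euclidean algorithm:
  b^3+b^2+5b-7 = (-1/3)(-3b^3+9b^2-24b+18) + (4b^2-3b-1)
  -3b^3+9b^2-24b+18 = (-(3/4)b+27/16)(4b^2-3b-1) + (-(315/16)b+315/16)
  4b^2-3b-1 = (-(64/315)b-16/315)(-(315/16)b+315/16) + (0)
Last nonzero remainder: -(315/16)b+315/16. Dividing through by -315/16 gives the monic gcd b-1.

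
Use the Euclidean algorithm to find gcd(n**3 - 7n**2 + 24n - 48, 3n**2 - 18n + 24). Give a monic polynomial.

Euclidean algorithm in ℚ[n]:
  n**3 - 7n**2 + 24n - 48 = ((1/3)n - 1/3)(3n**2 - 18n + 24) + (10n - 40)
  3n**2 - 18n + 24 = ((3/10)n - 3/5)(10n - 40) + (0)
Last nonzero remainder: 10n - 40. Dividing through by 10 gives the monic gcd n - 4.

n - 4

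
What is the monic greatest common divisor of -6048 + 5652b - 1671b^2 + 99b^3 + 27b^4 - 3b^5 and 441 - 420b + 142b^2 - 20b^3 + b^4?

-63 + 51b - 13b^2 + b^3

Repeated division with remainder:
  -3b^5 + 27b^4 + 99b^3 - 1671b^2 + 5652b - 6048 = (-3b - 33)(b^4 - 20b^3 + 142b^2 - 420b + 441) + (-135b^3 + 1755b^2 - 6885b + 8505)
  b^4 - 20b^3 + 142b^2 - 420b + 441 = (-(1/135)b + 7/135)(-135b^3 + 1755b^2 - 6885b + 8505) + (0)
Last nonzero remainder: -135b^3 + 1755b^2 - 6885b + 8505. Dividing through by -135 gives the monic gcd b^3 - 13b^2 + 51b - 63.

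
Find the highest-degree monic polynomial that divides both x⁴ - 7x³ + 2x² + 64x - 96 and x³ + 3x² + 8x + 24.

By polynomial division,
  x⁴ - 7x³ + 2x² + 64x - 96 = (x - 10)(x³ + 3x² + 8x + 24) + (24x² + 120x + 144)
  x³ + 3x² + 8x + 24 = ((1/24)x - 1/12)(24x² + 120x + 144) + (12x + 36)
  24x² + 120x + 144 = (2x + 4)(12x + 36) + (0)
Last nonzero remainder: 12x + 36. Dividing through by 12 gives the monic gcd x + 3.

x + 3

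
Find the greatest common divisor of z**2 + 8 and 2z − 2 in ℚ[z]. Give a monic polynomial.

1

Repeated division with remainder:
  z**2 + 8 = ((1/2)z + 1/2)(2z − 2) + (9)
  2z − 2 = ((2/9)z − 2/9)(9) + (0)
The last nonzero remainder is the constant 9, so the polynomials are coprime and gcd = 1.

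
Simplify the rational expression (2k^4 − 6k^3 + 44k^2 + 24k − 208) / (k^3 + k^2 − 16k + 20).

By polynomial division,
  2k^4 − 6k^3 + 44k^2 + 24k − 208 = (2k − 8)(k^3 + k^2 − 16k + 20) + (84k^2 − 144k − 48)
  k^3 + k^2 − 16k + 20 = ((1/84)k + 19/588)(84k^2 − 144k − 48) + (−(528/49)k + 1056/49)
  84k^2 − 144k − 48 = (−(343/44)k − 49/22)(−(528/49)k + 1056/49) + (0)
Last nonzero remainder: −(528/49)k + 1056/49. Dividing through by −528/49 gives the monic gcd k − 2.
Cancel k − 2 from numerator and denominator to get the reduced form.

(2k^3 − 2k^2 + 40k + 104)/(k^2 + 3k − 10)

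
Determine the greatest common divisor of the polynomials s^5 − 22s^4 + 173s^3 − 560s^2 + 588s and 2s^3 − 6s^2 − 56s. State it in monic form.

s^2 − 7s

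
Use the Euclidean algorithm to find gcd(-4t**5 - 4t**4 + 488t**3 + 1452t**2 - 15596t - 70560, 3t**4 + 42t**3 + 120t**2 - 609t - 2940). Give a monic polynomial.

t**3 + 18t**2 + 112t + 245

Apply the Euclidean algorithm:
  -4t**5 - 4t**4 + 488t**3 + 1452t**2 - 15596t - 70560 = (-(4/3)t + 52/3)(3t**4 + 42t**3 + 120t**2 - 609t - 2940) + (-80t**3 - 1440t**2 - 8960t - 19600)
  3t**4 + 42t**3 + 120t**2 - 609t - 2940 = (-(3/80)t + 3/20)(-80t**3 - 1440t**2 - 8960t - 19600) + (0)
Last nonzero remainder: -80t**3 - 1440t**2 - 8960t - 19600. Dividing through by -80 gives the monic gcd t**3 + 18t**2 + 112t + 245.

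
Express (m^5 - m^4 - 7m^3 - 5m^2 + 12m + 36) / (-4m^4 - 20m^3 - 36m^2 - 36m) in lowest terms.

(-m^3 + 3m^2 + 4m - 12)/(4m^2 + 12m)

Euclidean algorithm in ℚ[m]:
  m^5 - m^4 - 7m^3 - 5m^2 + 12m + 36 = (-(1/4)m + 3/2)(-4m^4 - 20m^3 - 36m^2 - 36m) + (14m^3 + 40m^2 + 66m + 36)
  -4m^4 - 20m^3 - 36m^2 - 36m = (-(2/7)m - 30/49)(14m^3 + 40m^2 + 66m + 36) + ((360/49)m^2 + (720/49)m + 1080/49)
  14m^3 + 40m^2 + 66m + 36 = ((343/180)m + 49/30)((360/49)m^2 + (720/49)m + 1080/49) + (0)
Last nonzero remainder: (360/49)m^2 + (720/49)m + 1080/49. Dividing through by 360/49 gives the monic gcd m^2 + 2m + 3.
Cancel m^2 + 2m + 3 from numerator and denominator to get the reduced form.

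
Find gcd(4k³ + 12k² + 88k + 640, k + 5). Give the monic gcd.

k + 5

Repeated division with remainder:
  4k³ + 12k² + 88k + 640 = (4k² - 8k + 128)(k + 5) + (0)
The last nonzero remainder k + 5 is already monic.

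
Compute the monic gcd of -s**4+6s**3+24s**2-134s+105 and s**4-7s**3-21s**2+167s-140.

s**3-3s**2-33s+35

Euclidean algorithm in ℚ[s]:
  -s**4+6s**3+24s**2-134s+105 = (-1)(s**4-7s**3-21s**2+167s-140) + (-s**3+3s**2+33s-35)
  s**4-7s**3-21s**2+167s-140 = (-s+4)(-s**3+3s**2+33s-35) + (0)
Last nonzero remainder: -s**3+3s**2+33s-35. Dividing through by -1 gives the monic gcd s**3-3s**2-33s+35.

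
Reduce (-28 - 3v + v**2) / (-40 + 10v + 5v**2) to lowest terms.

By polynomial division,
  v**2 - 3v - 28 = (1/5)(5v**2 + 10v - 40) + (-5v - 20)
  5v**2 + 10v - 40 = (-v + 2)(-5v - 20) + (0)
Last nonzero remainder: -5v - 20. Dividing through by -5 gives the monic gcd v + 4.
Cancel v + 4 from numerator and denominator to get the reduced form.

(-7 + v)/(-10 + 5v)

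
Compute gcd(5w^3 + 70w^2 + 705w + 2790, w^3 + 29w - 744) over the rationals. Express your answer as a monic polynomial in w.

w^2 + 8w + 93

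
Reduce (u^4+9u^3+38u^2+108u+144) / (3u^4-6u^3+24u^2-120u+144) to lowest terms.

Repeated division with remainder:
  u^4+9u^3+38u^2+108u+144 = (1/3)(3u^4-6u^3+24u^2-120u+144) + (11u^3+30u^2+148u+96)
  3u^4-6u^3+24u^2-120u+144 = ((3/11)u-156/121)(11u^3+30u^2+148u+96) + ((2700/121)u^2+(5400/121)u+32400/121)
  11u^3+30u^2+148u+96 = ((1331/2700)u+242/675)((2700/121)u^2+(5400/121)u+32400/121) + (0)
Last nonzero remainder: (2700/121)u^2+(5400/121)u+32400/121. Dividing through by 2700/121 gives the monic gcd u^2+2u+12.
Cancel u^2+2u+12 from numerator and denominator to get the reduced form.

(u^2+7u+12)/(3u^2-12u+12)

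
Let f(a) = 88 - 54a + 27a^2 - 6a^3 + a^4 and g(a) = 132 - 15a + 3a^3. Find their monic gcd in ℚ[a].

By polynomial division,
  a^4 - 6a^3 + 27a^2 - 54a + 88 = ((1/3)a - 2)(3a^3 - 15a + 132) + (32a^2 - 128a + 352)
  3a^3 - 15a + 132 = ((3/32)a + 3/8)(32a^2 - 128a + 352) + (0)
Last nonzero remainder: 32a^2 - 128a + 352. Dividing through by 32 gives the monic gcd a^2 - 4a + 11.

11 - 4a + a^2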